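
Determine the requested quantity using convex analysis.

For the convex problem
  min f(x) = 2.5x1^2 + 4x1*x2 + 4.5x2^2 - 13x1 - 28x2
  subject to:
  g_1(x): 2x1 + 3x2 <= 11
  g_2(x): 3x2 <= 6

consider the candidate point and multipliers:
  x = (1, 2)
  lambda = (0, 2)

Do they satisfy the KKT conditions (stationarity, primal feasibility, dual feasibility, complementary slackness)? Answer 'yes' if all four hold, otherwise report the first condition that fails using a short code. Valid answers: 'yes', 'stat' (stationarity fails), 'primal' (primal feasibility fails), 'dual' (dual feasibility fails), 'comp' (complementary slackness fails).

Gradient of f: grad f(x) = Q x + c = (0, -6)
Constraint values g_i(x) = a_i^T x - b_i:
  g_1((1, 2)) = -3
  g_2((1, 2)) = 0
Stationarity residual: grad f(x) + sum_i lambda_i a_i = (0, 0)
  -> stationarity OK
Primal feasibility (all g_i <= 0): OK
Dual feasibility (all lambda_i >= 0): OK
Complementary slackness (lambda_i * g_i(x) = 0 for all i): OK

Verdict: yes, KKT holds.

yes


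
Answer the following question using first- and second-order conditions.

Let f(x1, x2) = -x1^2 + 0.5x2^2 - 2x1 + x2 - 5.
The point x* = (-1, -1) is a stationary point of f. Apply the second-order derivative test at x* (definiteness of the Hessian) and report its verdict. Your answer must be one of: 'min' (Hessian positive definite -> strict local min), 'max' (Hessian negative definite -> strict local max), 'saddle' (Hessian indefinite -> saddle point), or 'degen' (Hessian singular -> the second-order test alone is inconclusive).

Compute the Hessian H = grad^2 f:
  H = [[-2, 0], [0, 1]]
Verify stationarity: grad f(x*) = H x* + g = (0, 0).
Eigenvalues of H: -2, 1.
Eigenvalues have mixed signs, so H is indefinite -> x* is a saddle point.

saddle


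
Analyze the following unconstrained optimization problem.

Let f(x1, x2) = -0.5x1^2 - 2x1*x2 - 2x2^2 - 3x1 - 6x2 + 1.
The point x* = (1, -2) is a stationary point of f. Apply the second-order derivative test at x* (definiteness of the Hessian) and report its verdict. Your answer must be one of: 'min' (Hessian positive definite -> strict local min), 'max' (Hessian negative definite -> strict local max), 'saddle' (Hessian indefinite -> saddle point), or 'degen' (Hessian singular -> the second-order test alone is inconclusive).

Compute the Hessian H = grad^2 f:
  H = [[-1, -2], [-2, -4]]
Verify stationarity: grad f(x*) = H x* + g = (0, 0).
Eigenvalues of H: -5, 0.
H has a zero eigenvalue (singular; negative semidefinite but not definite), so H is neither positive definite, negative definite, nor indefinite. The second-order test alone is inconclusive -> degen.
(Indeed, f is constant along the null direction of H through x*, so x* is not a strict local extremum.)

degen


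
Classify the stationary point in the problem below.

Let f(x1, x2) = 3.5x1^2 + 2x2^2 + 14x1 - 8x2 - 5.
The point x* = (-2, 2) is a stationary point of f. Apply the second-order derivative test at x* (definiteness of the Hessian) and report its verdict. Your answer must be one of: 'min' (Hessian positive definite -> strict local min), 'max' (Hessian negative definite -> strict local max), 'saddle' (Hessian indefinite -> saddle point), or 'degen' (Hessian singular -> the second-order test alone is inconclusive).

Compute the Hessian H = grad^2 f:
  H = [[7, 0], [0, 4]]
Verify stationarity: grad f(x*) = H x* + g = (0, 0).
Eigenvalues of H: 4, 7.
Both eigenvalues > 0, so H is positive definite -> x* is a strict local min.

min


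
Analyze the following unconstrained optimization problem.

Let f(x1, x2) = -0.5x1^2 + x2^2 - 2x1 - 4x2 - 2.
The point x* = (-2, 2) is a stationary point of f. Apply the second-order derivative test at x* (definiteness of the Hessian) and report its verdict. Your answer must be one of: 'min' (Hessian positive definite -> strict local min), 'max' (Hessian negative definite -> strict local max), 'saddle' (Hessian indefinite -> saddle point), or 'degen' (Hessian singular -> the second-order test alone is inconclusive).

Compute the Hessian H = grad^2 f:
  H = [[-1, 0], [0, 2]]
Verify stationarity: grad f(x*) = H x* + g = (0, 0).
Eigenvalues of H: -1, 2.
Eigenvalues have mixed signs, so H is indefinite -> x* is a saddle point.

saddle


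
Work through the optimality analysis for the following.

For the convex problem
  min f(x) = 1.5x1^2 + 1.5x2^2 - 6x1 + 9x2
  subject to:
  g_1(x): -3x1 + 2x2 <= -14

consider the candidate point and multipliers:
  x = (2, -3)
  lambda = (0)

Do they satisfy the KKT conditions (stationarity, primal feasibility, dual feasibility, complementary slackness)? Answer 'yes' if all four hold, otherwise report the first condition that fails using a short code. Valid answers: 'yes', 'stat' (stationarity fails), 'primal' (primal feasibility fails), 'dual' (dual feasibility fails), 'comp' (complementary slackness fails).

Gradient of f: grad f(x) = Q x + c = (0, 0)
Constraint values g_i(x) = a_i^T x - b_i:
  g_1((2, -3)) = 2
Stationarity residual: grad f(x) + sum_i lambda_i a_i = (0, 0)
  -> stationarity OK
Primal feasibility (all g_i <= 0): FAILS
Dual feasibility (all lambda_i >= 0): OK
Complementary slackness (lambda_i * g_i(x) = 0 for all i): OK

Verdict: the first failing condition is primal_feasibility -> primal.

primal


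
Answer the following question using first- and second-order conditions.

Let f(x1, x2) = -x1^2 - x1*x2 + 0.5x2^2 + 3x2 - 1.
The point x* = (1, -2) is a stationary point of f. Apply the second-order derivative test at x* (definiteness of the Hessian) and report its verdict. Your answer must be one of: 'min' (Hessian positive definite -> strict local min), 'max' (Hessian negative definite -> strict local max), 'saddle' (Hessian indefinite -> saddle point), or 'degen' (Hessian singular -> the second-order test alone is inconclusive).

Compute the Hessian H = grad^2 f:
  H = [[-2, -1], [-1, 1]]
Verify stationarity: grad f(x*) = H x* + g = (0, 0).
Eigenvalues of H: -2.3028, 1.3028.
Eigenvalues have mixed signs, so H is indefinite -> x* is a saddle point.

saddle


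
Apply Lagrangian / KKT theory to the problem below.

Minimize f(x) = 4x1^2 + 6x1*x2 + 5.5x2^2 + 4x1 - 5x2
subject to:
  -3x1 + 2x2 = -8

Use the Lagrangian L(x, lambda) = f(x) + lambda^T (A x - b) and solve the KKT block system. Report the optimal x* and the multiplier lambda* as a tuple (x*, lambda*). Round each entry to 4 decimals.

Form the Lagrangian:
  L(x, lambda) = (1/2) x^T Q x + c^T x + lambda^T (A x - b)
Stationarity (grad_x L = 0): Q x + c + A^T lambda = 0.
Primal feasibility: A x = b.

This gives the KKT block system:
  [ Q   A^T ] [ x     ]   [-c ]
  [ A    0  ] [ lambda ] = [ b ]

Solving the linear system:
  x*      = (1.8424, -1.2365)
  lambda* = (3.7734)
  f(x*)   = 21.8695

x* = (1.8424, -1.2365), lambda* = (3.7734)


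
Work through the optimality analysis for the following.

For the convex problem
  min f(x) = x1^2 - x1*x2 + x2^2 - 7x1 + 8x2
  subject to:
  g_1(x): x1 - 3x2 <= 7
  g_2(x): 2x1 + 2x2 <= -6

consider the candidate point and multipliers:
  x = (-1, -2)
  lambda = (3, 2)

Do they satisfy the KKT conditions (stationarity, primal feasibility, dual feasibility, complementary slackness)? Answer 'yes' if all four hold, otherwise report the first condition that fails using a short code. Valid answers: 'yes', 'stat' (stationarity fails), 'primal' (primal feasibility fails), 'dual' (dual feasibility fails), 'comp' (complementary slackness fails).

Gradient of f: grad f(x) = Q x + c = (-7, 5)
Constraint values g_i(x) = a_i^T x - b_i:
  g_1((-1, -2)) = -2
  g_2((-1, -2)) = 0
Stationarity residual: grad f(x) + sum_i lambda_i a_i = (0, 0)
  -> stationarity OK
Primal feasibility (all g_i <= 0): OK
Dual feasibility (all lambda_i >= 0): OK
Complementary slackness (lambda_i * g_i(x) = 0 for all i): FAILS

Verdict: the first failing condition is complementary_slackness -> comp.

comp


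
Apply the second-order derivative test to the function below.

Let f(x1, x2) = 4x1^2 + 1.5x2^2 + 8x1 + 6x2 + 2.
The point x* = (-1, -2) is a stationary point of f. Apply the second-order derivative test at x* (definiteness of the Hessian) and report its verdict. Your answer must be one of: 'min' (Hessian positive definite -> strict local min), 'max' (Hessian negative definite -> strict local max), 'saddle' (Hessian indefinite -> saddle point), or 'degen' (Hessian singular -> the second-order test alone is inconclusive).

Compute the Hessian H = grad^2 f:
  H = [[8, 0], [0, 3]]
Verify stationarity: grad f(x*) = H x* + g = (0, 0).
Eigenvalues of H: 3, 8.
Both eigenvalues > 0, so H is positive definite -> x* is a strict local min.

min


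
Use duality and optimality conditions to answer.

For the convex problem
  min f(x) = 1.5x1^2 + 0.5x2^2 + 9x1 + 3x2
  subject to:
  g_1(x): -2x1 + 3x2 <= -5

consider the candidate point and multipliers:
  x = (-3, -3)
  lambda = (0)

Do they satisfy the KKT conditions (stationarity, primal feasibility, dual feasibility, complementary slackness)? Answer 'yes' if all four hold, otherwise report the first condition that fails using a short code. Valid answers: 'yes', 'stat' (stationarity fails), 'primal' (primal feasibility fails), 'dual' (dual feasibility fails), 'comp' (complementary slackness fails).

Gradient of f: grad f(x) = Q x + c = (0, 0)
Constraint values g_i(x) = a_i^T x - b_i:
  g_1((-3, -3)) = 2
Stationarity residual: grad f(x) + sum_i lambda_i a_i = (0, 0)
  -> stationarity OK
Primal feasibility (all g_i <= 0): FAILS
Dual feasibility (all lambda_i >= 0): OK
Complementary slackness (lambda_i * g_i(x) = 0 for all i): OK

Verdict: the first failing condition is primal_feasibility -> primal.

primal


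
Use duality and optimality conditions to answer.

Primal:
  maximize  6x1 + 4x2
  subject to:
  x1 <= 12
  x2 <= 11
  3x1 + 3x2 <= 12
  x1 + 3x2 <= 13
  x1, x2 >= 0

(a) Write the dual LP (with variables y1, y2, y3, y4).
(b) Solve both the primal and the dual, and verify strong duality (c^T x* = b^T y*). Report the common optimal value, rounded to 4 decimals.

The standard primal-dual pair for 'max c^T x s.t. A x <= b, x >= 0' is:
  Dual:  min b^T y  s.t.  A^T y >= c,  y >= 0.

So the dual LP is:
  minimize  12y1 + 11y2 + 12y3 + 13y4
  subject to:
    y1 + 3y3 + y4 >= 6
    y2 + 3y3 + 3y4 >= 4
    y1, y2, y3, y4 >= 0

Solving the primal: x* = (4, 0).
  primal value c^T x* = 24.
Solving the dual: y* = (0, 0, 2, 0).
  dual value b^T y* = 24.
Strong duality: c^T x* = b^T y*. Confirmed.

24


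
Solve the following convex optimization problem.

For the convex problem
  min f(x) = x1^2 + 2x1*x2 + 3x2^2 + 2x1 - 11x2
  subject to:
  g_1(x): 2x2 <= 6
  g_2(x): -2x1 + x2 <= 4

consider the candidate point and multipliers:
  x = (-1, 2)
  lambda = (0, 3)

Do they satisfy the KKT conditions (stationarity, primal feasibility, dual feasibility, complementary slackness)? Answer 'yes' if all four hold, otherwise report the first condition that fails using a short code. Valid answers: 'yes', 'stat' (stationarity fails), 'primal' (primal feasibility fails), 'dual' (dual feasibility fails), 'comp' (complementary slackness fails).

Gradient of f: grad f(x) = Q x + c = (4, -1)
Constraint values g_i(x) = a_i^T x - b_i:
  g_1((-1, 2)) = -2
  g_2((-1, 2)) = 0
Stationarity residual: grad f(x) + sum_i lambda_i a_i = (-2, 2)
  -> stationarity FAILS
Primal feasibility (all g_i <= 0): OK
Dual feasibility (all lambda_i >= 0): OK
Complementary slackness (lambda_i * g_i(x) = 0 for all i): OK

Verdict: the first failing condition is stationarity -> stat.

stat


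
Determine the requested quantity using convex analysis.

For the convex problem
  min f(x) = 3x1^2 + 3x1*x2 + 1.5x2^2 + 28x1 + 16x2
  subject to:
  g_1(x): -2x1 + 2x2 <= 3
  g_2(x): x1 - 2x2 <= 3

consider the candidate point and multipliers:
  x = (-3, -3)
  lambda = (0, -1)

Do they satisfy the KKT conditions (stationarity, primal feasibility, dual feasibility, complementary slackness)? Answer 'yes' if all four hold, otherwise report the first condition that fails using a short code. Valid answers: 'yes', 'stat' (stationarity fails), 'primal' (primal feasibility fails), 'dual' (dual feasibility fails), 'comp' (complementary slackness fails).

Gradient of f: grad f(x) = Q x + c = (1, -2)
Constraint values g_i(x) = a_i^T x - b_i:
  g_1((-3, -3)) = -3
  g_2((-3, -3)) = 0
Stationarity residual: grad f(x) + sum_i lambda_i a_i = (0, 0)
  -> stationarity OK
Primal feasibility (all g_i <= 0): OK
Dual feasibility (all lambda_i >= 0): FAILS
Complementary slackness (lambda_i * g_i(x) = 0 for all i): OK

Verdict: the first failing condition is dual_feasibility -> dual.

dual


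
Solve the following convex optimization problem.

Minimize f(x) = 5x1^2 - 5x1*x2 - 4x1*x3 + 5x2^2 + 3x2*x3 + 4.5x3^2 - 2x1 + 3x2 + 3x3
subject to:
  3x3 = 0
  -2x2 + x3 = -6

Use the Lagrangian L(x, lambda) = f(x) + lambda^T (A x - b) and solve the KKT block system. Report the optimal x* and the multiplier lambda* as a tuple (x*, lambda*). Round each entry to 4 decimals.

Form the Lagrangian:
  L(x, lambda) = (1/2) x^T Q x + c^T x + lambda^T (A x - b)
Stationarity (grad_x L = 0): Q x + c + A^T lambda = 0.
Primal feasibility: A x = b.

This gives the KKT block system:
  [ Q   A^T ] [ x     ]   [-c ]
  [ A    0  ] [ lambda ] = [ b ]

Solving the linear system:
  x*      = (1.7, 3, 0)
  lambda* = (-5.8167, 12.25)
  f(x*)   = 39.55

x* = (1.7, 3, 0), lambda* = (-5.8167, 12.25)


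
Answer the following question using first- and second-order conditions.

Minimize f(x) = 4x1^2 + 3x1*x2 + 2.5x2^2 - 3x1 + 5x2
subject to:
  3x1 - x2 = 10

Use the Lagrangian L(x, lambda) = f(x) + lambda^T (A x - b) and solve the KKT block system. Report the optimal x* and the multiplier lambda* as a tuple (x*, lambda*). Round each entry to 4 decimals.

Form the Lagrangian:
  L(x, lambda) = (1/2) x^T Q x + c^T x + lambda^T (A x - b)
Stationarity (grad_x L = 0): Q x + c + A^T lambda = 0.
Primal feasibility: A x = b.

This gives the KKT block system:
  [ Q   A^T ] [ x     ]   [-c ]
  [ A    0  ] [ lambda ] = [ b ]

Solving the linear system:
  x*      = (2.3662, -2.9014)
  lambda* = (-2.4085)
  f(x*)   = 1.2394

x* = (2.3662, -2.9014), lambda* = (-2.4085)


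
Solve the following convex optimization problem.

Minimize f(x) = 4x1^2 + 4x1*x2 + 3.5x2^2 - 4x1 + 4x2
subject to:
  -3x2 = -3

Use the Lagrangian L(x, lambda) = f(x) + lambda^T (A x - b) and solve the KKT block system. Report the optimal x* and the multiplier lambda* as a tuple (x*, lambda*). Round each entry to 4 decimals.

Form the Lagrangian:
  L(x, lambda) = (1/2) x^T Q x + c^T x + lambda^T (A x - b)
Stationarity (grad_x L = 0): Q x + c + A^T lambda = 0.
Primal feasibility: A x = b.

This gives the KKT block system:
  [ Q   A^T ] [ x     ]   [-c ]
  [ A    0  ] [ lambda ] = [ b ]

Solving the linear system:
  x*      = (0, 1)
  lambda* = (3.6667)
  f(x*)   = 7.5

x* = (0, 1), lambda* = (3.6667)


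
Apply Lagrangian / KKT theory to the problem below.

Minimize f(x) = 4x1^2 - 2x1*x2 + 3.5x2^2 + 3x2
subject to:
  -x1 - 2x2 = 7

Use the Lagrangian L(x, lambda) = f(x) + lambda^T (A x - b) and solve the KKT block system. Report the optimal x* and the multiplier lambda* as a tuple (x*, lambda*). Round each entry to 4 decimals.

Form the Lagrangian:
  L(x, lambda) = (1/2) x^T Q x + c^T x + lambda^T (A x - b)
Stationarity (grad_x L = 0): Q x + c + A^T lambda = 0.
Primal feasibility: A x = b.

This gives the KKT block system:
  [ Q   A^T ] [ x     ]   [-c ]
  [ A    0  ] [ lambda ] = [ b ]

Solving the linear system:
  x*      = (-1.5106, -2.7447)
  lambda* = (-6.5957)
  f(x*)   = 18.9681

x* = (-1.5106, -2.7447), lambda* = (-6.5957)


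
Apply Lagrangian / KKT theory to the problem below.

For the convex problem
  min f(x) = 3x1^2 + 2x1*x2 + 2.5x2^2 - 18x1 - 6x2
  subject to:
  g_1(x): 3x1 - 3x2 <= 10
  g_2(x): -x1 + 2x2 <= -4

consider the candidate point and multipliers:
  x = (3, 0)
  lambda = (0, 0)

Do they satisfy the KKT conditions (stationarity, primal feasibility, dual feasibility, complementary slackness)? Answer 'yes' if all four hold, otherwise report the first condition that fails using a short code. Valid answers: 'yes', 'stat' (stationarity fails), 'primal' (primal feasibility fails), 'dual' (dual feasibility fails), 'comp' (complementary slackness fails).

Gradient of f: grad f(x) = Q x + c = (0, 0)
Constraint values g_i(x) = a_i^T x - b_i:
  g_1((3, 0)) = -1
  g_2((3, 0)) = 1
Stationarity residual: grad f(x) + sum_i lambda_i a_i = (0, 0)
  -> stationarity OK
Primal feasibility (all g_i <= 0): FAILS
Dual feasibility (all lambda_i >= 0): OK
Complementary slackness (lambda_i * g_i(x) = 0 for all i): OK

Verdict: the first failing condition is primal_feasibility -> primal.

primal


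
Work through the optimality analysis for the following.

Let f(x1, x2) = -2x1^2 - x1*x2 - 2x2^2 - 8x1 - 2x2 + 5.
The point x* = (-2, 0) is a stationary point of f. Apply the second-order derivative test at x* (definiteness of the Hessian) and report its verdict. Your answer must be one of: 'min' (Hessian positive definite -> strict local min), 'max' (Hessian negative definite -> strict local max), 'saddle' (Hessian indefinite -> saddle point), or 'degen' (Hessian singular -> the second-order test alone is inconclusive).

Compute the Hessian H = grad^2 f:
  H = [[-4, -1], [-1, -4]]
Verify stationarity: grad f(x*) = H x* + g = (0, 0).
Eigenvalues of H: -5, -3.
Both eigenvalues < 0, so H is negative definite -> x* is a strict local max.

max


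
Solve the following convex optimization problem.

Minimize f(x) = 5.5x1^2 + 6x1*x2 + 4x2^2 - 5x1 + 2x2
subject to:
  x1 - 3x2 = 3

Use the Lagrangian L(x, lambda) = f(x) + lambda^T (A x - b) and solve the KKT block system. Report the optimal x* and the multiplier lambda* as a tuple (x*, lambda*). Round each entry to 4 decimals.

Form the Lagrangian:
  L(x, lambda) = (1/2) x^T Q x + c^T x + lambda^T (A x - b)
Stationarity (grad_x L = 0): Q x + c + A^T lambda = 0.
Primal feasibility: A x = b.

This gives the KKT block system:
  [ Q   A^T ] [ x     ]   [-c ]
  [ A    0  ] [ lambda ] = [ b ]

Solving the linear system:
  x*      = (0.8182, -0.7273)
  lambda* = (0.3636)
  f(x*)   = -3.3182

x* = (0.8182, -0.7273), lambda* = (0.3636)


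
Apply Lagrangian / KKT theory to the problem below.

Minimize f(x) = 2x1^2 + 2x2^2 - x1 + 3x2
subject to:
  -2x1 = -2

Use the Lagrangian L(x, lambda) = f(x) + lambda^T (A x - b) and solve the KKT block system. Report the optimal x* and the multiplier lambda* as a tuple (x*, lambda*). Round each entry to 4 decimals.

Form the Lagrangian:
  L(x, lambda) = (1/2) x^T Q x + c^T x + lambda^T (A x - b)
Stationarity (grad_x L = 0): Q x + c + A^T lambda = 0.
Primal feasibility: A x = b.

This gives the KKT block system:
  [ Q   A^T ] [ x     ]   [-c ]
  [ A    0  ] [ lambda ] = [ b ]

Solving the linear system:
  x*      = (1, -0.75)
  lambda* = (1.5)
  f(x*)   = -0.125

x* = (1, -0.75), lambda* = (1.5)


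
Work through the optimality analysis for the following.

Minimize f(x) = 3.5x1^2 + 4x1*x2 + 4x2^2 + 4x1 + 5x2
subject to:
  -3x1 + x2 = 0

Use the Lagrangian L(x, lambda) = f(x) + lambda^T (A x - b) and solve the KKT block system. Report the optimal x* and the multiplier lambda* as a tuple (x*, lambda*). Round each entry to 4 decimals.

Form the Lagrangian:
  L(x, lambda) = (1/2) x^T Q x + c^T x + lambda^T (A x - b)
Stationarity (grad_x L = 0): Q x + c + A^T lambda = 0.
Primal feasibility: A x = b.

This gives the KKT block system:
  [ Q   A^T ] [ x     ]   [-c ]
  [ A    0  ] [ lambda ] = [ b ]

Solving the linear system:
  x*      = (-0.1845, -0.5534)
  lambda* = (0.165)
  f(x*)   = -1.7524

x* = (-0.1845, -0.5534), lambda* = (0.165)


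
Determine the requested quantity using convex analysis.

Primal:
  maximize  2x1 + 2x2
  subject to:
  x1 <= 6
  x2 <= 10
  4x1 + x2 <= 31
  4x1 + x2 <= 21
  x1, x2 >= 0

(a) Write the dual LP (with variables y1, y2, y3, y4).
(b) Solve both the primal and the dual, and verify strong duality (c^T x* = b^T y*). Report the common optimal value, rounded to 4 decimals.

The standard primal-dual pair for 'max c^T x s.t. A x <= b, x >= 0' is:
  Dual:  min b^T y  s.t.  A^T y >= c,  y >= 0.

So the dual LP is:
  minimize  6y1 + 10y2 + 31y3 + 21y4
  subject to:
    y1 + 4y3 + 4y4 >= 2
    y2 + y3 + y4 >= 2
    y1, y2, y3, y4 >= 0

Solving the primal: x* = (2.75, 10).
  primal value c^T x* = 25.5.
Solving the dual: y* = (0, 1.5, 0, 0.5).
  dual value b^T y* = 25.5.
Strong duality: c^T x* = b^T y*. Confirmed.

25.5


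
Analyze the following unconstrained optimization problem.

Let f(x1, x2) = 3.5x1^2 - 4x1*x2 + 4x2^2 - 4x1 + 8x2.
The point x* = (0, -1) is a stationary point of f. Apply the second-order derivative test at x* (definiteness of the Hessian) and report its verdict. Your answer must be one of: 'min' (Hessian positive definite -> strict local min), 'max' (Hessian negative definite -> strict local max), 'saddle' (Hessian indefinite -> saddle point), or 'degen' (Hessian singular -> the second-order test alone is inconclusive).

Compute the Hessian H = grad^2 f:
  H = [[7, -4], [-4, 8]]
Verify stationarity: grad f(x*) = H x* + g = (0, 0).
Eigenvalues of H: 3.4689, 11.5311.
Both eigenvalues > 0, so H is positive definite -> x* is a strict local min.

min


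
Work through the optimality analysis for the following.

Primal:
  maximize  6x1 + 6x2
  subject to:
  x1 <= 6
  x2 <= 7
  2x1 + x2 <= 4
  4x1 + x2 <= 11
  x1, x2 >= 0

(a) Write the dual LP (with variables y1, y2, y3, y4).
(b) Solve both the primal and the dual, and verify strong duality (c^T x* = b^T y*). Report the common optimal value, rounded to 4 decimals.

The standard primal-dual pair for 'max c^T x s.t. A x <= b, x >= 0' is:
  Dual:  min b^T y  s.t.  A^T y >= c,  y >= 0.

So the dual LP is:
  minimize  6y1 + 7y2 + 4y3 + 11y4
  subject to:
    y1 + 2y3 + 4y4 >= 6
    y2 + y3 + y4 >= 6
    y1, y2, y3, y4 >= 0

Solving the primal: x* = (0, 4).
  primal value c^T x* = 24.
Solving the dual: y* = (0, 0, 6, 0).
  dual value b^T y* = 24.
Strong duality: c^T x* = b^T y*. Confirmed.

24


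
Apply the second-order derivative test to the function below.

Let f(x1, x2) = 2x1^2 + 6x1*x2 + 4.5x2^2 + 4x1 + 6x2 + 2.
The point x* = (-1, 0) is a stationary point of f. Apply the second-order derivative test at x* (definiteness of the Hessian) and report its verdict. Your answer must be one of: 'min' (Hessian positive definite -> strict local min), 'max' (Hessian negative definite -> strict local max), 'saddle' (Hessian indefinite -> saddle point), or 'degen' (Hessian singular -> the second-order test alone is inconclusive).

Compute the Hessian H = grad^2 f:
  H = [[4, 6], [6, 9]]
Verify stationarity: grad f(x*) = H x* + g = (0, 0).
Eigenvalues of H: 0, 13.
H has a zero eigenvalue (singular; positive semidefinite but not definite), so H is neither positive definite, negative definite, nor indefinite. The second-order test alone is inconclusive -> degen.
(Indeed, f is constant along the null direction of H through x*, so x* is not a strict local extremum.)

degen


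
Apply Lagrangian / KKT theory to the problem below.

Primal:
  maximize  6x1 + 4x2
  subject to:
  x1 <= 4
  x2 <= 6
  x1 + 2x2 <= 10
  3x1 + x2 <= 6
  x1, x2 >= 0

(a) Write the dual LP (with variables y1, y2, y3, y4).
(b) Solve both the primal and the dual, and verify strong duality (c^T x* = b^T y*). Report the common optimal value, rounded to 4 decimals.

The standard primal-dual pair for 'max c^T x s.t. A x <= b, x >= 0' is:
  Dual:  min b^T y  s.t.  A^T y >= c,  y >= 0.

So the dual LP is:
  minimize  4y1 + 6y2 + 10y3 + 6y4
  subject to:
    y1 + y3 + 3y4 >= 6
    y2 + 2y3 + y4 >= 4
    y1, y2, y3, y4 >= 0

Solving the primal: x* = (0.4, 4.8).
  primal value c^T x* = 21.6.
Solving the dual: y* = (0, 0, 1.2, 1.6).
  dual value b^T y* = 21.6.
Strong duality: c^T x* = b^T y*. Confirmed.

21.6


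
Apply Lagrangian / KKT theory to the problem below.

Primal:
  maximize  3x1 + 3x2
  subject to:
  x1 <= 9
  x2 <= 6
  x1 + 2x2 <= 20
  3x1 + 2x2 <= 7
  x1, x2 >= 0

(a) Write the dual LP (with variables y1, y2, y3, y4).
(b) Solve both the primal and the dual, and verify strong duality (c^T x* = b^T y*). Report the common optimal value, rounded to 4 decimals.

The standard primal-dual pair for 'max c^T x s.t. A x <= b, x >= 0' is:
  Dual:  min b^T y  s.t.  A^T y >= c,  y >= 0.

So the dual LP is:
  minimize  9y1 + 6y2 + 20y3 + 7y4
  subject to:
    y1 + y3 + 3y4 >= 3
    y2 + 2y3 + 2y4 >= 3
    y1, y2, y3, y4 >= 0

Solving the primal: x* = (0, 3.5).
  primal value c^T x* = 10.5.
Solving the dual: y* = (0, 0, 0, 1.5).
  dual value b^T y* = 10.5.
Strong duality: c^T x* = b^T y*. Confirmed.

10.5


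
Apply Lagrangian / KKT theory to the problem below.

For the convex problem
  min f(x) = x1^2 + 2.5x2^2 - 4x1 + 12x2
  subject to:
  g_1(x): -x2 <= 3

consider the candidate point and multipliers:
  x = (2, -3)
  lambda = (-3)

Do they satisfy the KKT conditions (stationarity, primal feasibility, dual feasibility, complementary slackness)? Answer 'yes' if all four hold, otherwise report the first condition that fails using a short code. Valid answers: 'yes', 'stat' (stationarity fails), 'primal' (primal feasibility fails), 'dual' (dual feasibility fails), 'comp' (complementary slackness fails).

Gradient of f: grad f(x) = Q x + c = (0, -3)
Constraint values g_i(x) = a_i^T x - b_i:
  g_1((2, -3)) = 0
Stationarity residual: grad f(x) + sum_i lambda_i a_i = (0, 0)
  -> stationarity OK
Primal feasibility (all g_i <= 0): OK
Dual feasibility (all lambda_i >= 0): FAILS
Complementary slackness (lambda_i * g_i(x) = 0 for all i): OK

Verdict: the first failing condition is dual_feasibility -> dual.

dual


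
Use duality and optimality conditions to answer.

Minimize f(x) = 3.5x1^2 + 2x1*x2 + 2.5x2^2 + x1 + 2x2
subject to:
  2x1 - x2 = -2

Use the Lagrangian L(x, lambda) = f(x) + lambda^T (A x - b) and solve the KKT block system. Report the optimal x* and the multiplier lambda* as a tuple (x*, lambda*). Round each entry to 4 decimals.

Form the Lagrangian:
  L(x, lambda) = (1/2) x^T Q x + c^T x + lambda^T (A x - b)
Stationarity (grad_x L = 0): Q x + c + A^T lambda = 0.
Primal feasibility: A x = b.

This gives the KKT block system:
  [ Q   A^T ] [ x     ]   [-c ]
  [ A    0  ] [ lambda ] = [ b ]

Solving the linear system:
  x*      = (-0.8286, 0.3429)
  lambda* = (2.0571)
  f(x*)   = 1.9857

x* = (-0.8286, 0.3429), lambda* = (2.0571)


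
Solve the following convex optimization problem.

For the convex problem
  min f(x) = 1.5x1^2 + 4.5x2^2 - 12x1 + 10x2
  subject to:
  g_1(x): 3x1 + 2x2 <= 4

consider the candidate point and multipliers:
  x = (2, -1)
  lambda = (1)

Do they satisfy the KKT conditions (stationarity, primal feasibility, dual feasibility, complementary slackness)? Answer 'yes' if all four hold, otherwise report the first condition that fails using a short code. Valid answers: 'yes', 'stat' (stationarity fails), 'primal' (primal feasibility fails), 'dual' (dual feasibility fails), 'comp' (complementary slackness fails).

Gradient of f: grad f(x) = Q x + c = (-6, 1)
Constraint values g_i(x) = a_i^T x - b_i:
  g_1((2, -1)) = 0
Stationarity residual: grad f(x) + sum_i lambda_i a_i = (-3, 3)
  -> stationarity FAILS
Primal feasibility (all g_i <= 0): OK
Dual feasibility (all lambda_i >= 0): OK
Complementary slackness (lambda_i * g_i(x) = 0 for all i): OK

Verdict: the first failing condition is stationarity -> stat.

stat


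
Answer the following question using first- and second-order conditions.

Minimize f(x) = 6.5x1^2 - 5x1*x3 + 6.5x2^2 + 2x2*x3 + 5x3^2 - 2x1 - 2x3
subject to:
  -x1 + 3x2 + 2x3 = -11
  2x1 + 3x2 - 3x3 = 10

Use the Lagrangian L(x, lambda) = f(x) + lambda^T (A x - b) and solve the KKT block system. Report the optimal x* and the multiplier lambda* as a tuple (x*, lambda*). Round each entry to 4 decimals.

Form the Lagrangian:
  L(x, lambda) = (1/2) x^T Q x + c^T x + lambda^T (A x - b)
Stationarity (grad_x L = 0): Q x + c + A^T lambda = 0.
Primal feasibility: A x = b.

This gives the KKT block system:
  [ Q   A^T ] [ x     ]   [-c ]
  [ A    0  ] [ lambda ] = [ b ]

Solving the linear system:
  x*      = (0.6791, -0.9119, -3.7925)
  lambda* = (12.917, -6.4369)
  f(x*)   = 106.3417

x* = (0.6791, -0.9119, -3.7925), lambda* = (12.917, -6.4369)


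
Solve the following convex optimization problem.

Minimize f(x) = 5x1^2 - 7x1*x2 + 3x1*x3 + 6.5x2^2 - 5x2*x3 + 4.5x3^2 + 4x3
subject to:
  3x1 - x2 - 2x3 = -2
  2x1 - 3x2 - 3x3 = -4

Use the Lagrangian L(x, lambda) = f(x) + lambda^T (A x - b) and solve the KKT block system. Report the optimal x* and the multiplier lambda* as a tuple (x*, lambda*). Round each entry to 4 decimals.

Form the Lagrangian:
  L(x, lambda) = (1/2) x^T Q x + c^T x + lambda^T (A x - b)
Stationarity (grad_x L = 0): Q x + c + A^T lambda = 0.
Primal feasibility: A x = b.

This gives the KKT block system:
  [ Q   A^T ] [ x     ]   [-c ]
  [ A    0  ] [ lambda ] = [ b ]

Solving the linear system:
  x*      = (-0.0233, 0.7056, 0.6122)
  lambda* = (-0.3632, 2.2127)
  f(x*)   = 5.2866

x* = (-0.0233, 0.7056, 0.6122), lambda* = (-0.3632, 2.2127)


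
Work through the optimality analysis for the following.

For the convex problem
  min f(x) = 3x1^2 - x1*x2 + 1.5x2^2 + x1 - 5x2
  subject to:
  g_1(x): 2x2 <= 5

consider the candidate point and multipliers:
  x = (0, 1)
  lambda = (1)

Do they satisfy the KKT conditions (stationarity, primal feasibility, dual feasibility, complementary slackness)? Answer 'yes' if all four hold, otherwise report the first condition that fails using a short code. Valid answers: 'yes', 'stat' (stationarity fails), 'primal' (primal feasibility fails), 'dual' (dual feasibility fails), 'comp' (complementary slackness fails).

Gradient of f: grad f(x) = Q x + c = (0, -2)
Constraint values g_i(x) = a_i^T x - b_i:
  g_1((0, 1)) = -3
Stationarity residual: grad f(x) + sum_i lambda_i a_i = (0, 0)
  -> stationarity OK
Primal feasibility (all g_i <= 0): OK
Dual feasibility (all lambda_i >= 0): OK
Complementary slackness (lambda_i * g_i(x) = 0 for all i): FAILS

Verdict: the first failing condition is complementary_slackness -> comp.

comp


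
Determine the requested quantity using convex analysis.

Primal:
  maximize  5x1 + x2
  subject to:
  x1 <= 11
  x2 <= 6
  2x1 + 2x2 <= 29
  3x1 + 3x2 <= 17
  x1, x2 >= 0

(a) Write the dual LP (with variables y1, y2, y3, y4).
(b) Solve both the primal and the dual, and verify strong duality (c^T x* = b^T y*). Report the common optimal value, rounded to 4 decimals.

The standard primal-dual pair for 'max c^T x s.t. A x <= b, x >= 0' is:
  Dual:  min b^T y  s.t.  A^T y >= c,  y >= 0.

So the dual LP is:
  minimize  11y1 + 6y2 + 29y3 + 17y4
  subject to:
    y1 + 2y3 + 3y4 >= 5
    y2 + 2y3 + 3y4 >= 1
    y1, y2, y3, y4 >= 0

Solving the primal: x* = (5.6667, 0).
  primal value c^T x* = 28.3333.
Solving the dual: y* = (0, 0, 0, 1.6667).
  dual value b^T y* = 28.3333.
Strong duality: c^T x* = b^T y*. Confirmed.

28.3333


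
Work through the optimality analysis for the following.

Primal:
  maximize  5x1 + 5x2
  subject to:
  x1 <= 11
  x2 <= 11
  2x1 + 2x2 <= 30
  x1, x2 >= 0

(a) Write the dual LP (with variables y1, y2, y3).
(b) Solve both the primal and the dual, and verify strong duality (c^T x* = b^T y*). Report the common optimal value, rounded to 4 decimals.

The standard primal-dual pair for 'max c^T x s.t. A x <= b, x >= 0' is:
  Dual:  min b^T y  s.t.  A^T y >= c,  y >= 0.

So the dual LP is:
  minimize  11y1 + 11y2 + 30y3
  subject to:
    y1 + 2y3 >= 5
    y2 + 2y3 >= 5
    y1, y2, y3 >= 0

Solving the primal: x* = (4, 11).
  primal value c^T x* = 75.
Solving the dual: y* = (0, 0, 2.5).
  dual value b^T y* = 75.
Strong duality: c^T x* = b^T y*. Confirmed.

75


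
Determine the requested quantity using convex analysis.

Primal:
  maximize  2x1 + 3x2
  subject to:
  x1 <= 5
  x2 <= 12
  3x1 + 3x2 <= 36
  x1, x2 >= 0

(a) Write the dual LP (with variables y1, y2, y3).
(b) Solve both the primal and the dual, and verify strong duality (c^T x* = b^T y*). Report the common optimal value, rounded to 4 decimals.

The standard primal-dual pair for 'max c^T x s.t. A x <= b, x >= 0' is:
  Dual:  min b^T y  s.t.  A^T y >= c,  y >= 0.

So the dual LP is:
  minimize  5y1 + 12y2 + 36y3
  subject to:
    y1 + 3y3 >= 2
    y2 + 3y3 >= 3
    y1, y2, y3 >= 0

Solving the primal: x* = (0, 12).
  primal value c^T x* = 36.
Solving the dual: y* = (0, 0, 1).
  dual value b^T y* = 36.
Strong duality: c^T x* = b^T y*. Confirmed.

36


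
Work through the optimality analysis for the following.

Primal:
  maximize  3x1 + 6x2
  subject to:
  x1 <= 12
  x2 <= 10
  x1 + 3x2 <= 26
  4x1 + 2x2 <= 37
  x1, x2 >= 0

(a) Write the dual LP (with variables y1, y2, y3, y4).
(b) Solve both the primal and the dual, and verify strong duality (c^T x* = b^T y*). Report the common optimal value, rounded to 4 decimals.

The standard primal-dual pair for 'max c^T x s.t. A x <= b, x >= 0' is:
  Dual:  min b^T y  s.t.  A^T y >= c,  y >= 0.

So the dual LP is:
  minimize  12y1 + 10y2 + 26y3 + 37y4
  subject to:
    y1 + y3 + 4y4 >= 3
    y2 + 3y3 + 2y4 >= 6
    y1, y2, y3, y4 >= 0

Solving the primal: x* = (5.9, 6.7).
  primal value c^T x* = 57.9.
Solving the dual: y* = (0, 0, 1.8, 0.3).
  dual value b^T y* = 57.9.
Strong duality: c^T x* = b^T y*. Confirmed.

57.9


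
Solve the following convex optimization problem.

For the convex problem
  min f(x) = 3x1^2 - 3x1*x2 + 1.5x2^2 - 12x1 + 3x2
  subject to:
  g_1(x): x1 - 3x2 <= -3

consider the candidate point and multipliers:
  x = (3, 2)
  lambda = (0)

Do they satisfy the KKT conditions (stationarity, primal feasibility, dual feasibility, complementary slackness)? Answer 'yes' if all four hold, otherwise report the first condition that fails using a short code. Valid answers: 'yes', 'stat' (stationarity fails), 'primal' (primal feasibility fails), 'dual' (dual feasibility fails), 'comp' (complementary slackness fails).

Gradient of f: grad f(x) = Q x + c = (0, 0)
Constraint values g_i(x) = a_i^T x - b_i:
  g_1((3, 2)) = 0
Stationarity residual: grad f(x) + sum_i lambda_i a_i = (0, 0)
  -> stationarity OK
Primal feasibility (all g_i <= 0): OK
Dual feasibility (all lambda_i >= 0): OK
Complementary slackness (lambda_i * g_i(x) = 0 for all i): OK

Verdict: yes, KKT holds.

yes


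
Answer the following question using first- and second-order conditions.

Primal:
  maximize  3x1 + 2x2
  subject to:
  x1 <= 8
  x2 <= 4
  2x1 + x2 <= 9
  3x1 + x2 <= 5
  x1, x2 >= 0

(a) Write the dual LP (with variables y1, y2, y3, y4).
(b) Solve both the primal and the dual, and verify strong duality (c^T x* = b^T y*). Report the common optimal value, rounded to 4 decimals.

The standard primal-dual pair for 'max c^T x s.t. A x <= b, x >= 0' is:
  Dual:  min b^T y  s.t.  A^T y >= c,  y >= 0.

So the dual LP is:
  minimize  8y1 + 4y2 + 9y3 + 5y4
  subject to:
    y1 + 2y3 + 3y4 >= 3
    y2 + y3 + y4 >= 2
    y1, y2, y3, y4 >= 0

Solving the primal: x* = (0.3333, 4).
  primal value c^T x* = 9.
Solving the dual: y* = (0, 1, 0, 1).
  dual value b^T y* = 9.
Strong duality: c^T x* = b^T y*. Confirmed.

9


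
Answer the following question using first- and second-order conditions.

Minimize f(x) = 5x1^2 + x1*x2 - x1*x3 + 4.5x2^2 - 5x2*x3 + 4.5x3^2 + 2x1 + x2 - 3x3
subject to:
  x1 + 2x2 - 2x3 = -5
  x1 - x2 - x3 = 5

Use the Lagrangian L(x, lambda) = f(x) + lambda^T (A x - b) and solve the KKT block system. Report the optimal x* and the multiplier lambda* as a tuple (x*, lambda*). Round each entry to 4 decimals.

Form the Lagrangian:
  L(x, lambda) = (1/2) x^T Q x + c^T x + lambda^T (A x - b)
Stationarity (grad_x L = 0): Q x + c + A^T lambda = 0.
Primal feasibility: A x = b.

This gives the KKT block system:
  [ Q   A^T ] [ x     ]   [-c ]
  [ A    0  ] [ lambda ] = [ b ]

Solving the linear system:
  x*      = (0.2941, -3.6765, -1.0294)
  lambda* = (8.1176, -10.4118)
  f(x*)   = 46.3235

x* = (0.2941, -3.6765, -1.0294), lambda* = (8.1176, -10.4118)


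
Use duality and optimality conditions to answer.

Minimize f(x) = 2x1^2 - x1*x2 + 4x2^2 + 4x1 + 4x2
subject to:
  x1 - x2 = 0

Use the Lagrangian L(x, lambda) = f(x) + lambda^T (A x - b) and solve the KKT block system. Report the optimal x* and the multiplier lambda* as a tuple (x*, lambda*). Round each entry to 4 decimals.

Form the Lagrangian:
  L(x, lambda) = (1/2) x^T Q x + c^T x + lambda^T (A x - b)
Stationarity (grad_x L = 0): Q x + c + A^T lambda = 0.
Primal feasibility: A x = b.

This gives the KKT block system:
  [ Q   A^T ] [ x     ]   [-c ]
  [ A    0  ] [ lambda ] = [ b ]

Solving the linear system:
  x*      = (-0.8, -0.8)
  lambda* = (-1.6)
  f(x*)   = -3.2

x* = (-0.8, -0.8), lambda* = (-1.6)


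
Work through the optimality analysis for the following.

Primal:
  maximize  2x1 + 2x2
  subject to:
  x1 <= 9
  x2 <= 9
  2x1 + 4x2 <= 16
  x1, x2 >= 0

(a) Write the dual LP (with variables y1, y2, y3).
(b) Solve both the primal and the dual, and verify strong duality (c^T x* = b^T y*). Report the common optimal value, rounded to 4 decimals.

The standard primal-dual pair for 'max c^T x s.t. A x <= b, x >= 0' is:
  Dual:  min b^T y  s.t.  A^T y >= c,  y >= 0.

So the dual LP is:
  minimize  9y1 + 9y2 + 16y3
  subject to:
    y1 + 2y3 >= 2
    y2 + 4y3 >= 2
    y1, y2, y3 >= 0

Solving the primal: x* = (8, 0).
  primal value c^T x* = 16.
Solving the dual: y* = (0, 0, 1).
  dual value b^T y* = 16.
Strong duality: c^T x* = b^T y*. Confirmed.

16


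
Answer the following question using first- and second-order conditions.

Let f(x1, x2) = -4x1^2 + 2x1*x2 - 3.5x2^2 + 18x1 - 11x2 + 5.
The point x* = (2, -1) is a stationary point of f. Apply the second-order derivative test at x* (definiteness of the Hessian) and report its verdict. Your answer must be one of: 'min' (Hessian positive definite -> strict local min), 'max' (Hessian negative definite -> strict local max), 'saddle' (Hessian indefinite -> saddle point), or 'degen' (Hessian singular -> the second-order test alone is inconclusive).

Compute the Hessian H = grad^2 f:
  H = [[-8, 2], [2, -7]]
Verify stationarity: grad f(x*) = H x* + g = (0, 0).
Eigenvalues of H: -9.5616, -5.4384.
Both eigenvalues < 0, so H is negative definite -> x* is a strict local max.

max


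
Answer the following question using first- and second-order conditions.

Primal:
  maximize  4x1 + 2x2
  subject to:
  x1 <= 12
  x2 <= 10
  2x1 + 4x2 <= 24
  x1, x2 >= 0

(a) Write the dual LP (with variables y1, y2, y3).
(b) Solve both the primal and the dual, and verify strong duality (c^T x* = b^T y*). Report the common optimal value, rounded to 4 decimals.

The standard primal-dual pair for 'max c^T x s.t. A x <= b, x >= 0' is:
  Dual:  min b^T y  s.t.  A^T y >= c,  y >= 0.

So the dual LP is:
  minimize  12y1 + 10y2 + 24y3
  subject to:
    y1 + 2y3 >= 4
    y2 + 4y3 >= 2
    y1, y2, y3 >= 0

Solving the primal: x* = (12, 0).
  primal value c^T x* = 48.
Solving the dual: y* = (3, 0, 0.5).
  dual value b^T y* = 48.
Strong duality: c^T x* = b^T y*. Confirmed.

48


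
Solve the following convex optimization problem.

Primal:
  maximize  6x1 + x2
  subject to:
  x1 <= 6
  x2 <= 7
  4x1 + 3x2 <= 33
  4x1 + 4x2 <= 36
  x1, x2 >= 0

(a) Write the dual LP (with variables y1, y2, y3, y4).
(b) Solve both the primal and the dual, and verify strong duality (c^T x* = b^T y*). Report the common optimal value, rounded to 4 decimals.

The standard primal-dual pair for 'max c^T x s.t. A x <= b, x >= 0' is:
  Dual:  min b^T y  s.t.  A^T y >= c,  y >= 0.

So the dual LP is:
  minimize  6y1 + 7y2 + 33y3 + 36y4
  subject to:
    y1 + 4y3 + 4y4 >= 6
    y2 + 3y3 + 4y4 >= 1
    y1, y2, y3, y4 >= 0

Solving the primal: x* = (6, 3).
  primal value c^T x* = 39.
Solving the dual: y* = (5, 0, 0, 0.25).
  dual value b^T y* = 39.
Strong duality: c^T x* = b^T y*. Confirmed.

39


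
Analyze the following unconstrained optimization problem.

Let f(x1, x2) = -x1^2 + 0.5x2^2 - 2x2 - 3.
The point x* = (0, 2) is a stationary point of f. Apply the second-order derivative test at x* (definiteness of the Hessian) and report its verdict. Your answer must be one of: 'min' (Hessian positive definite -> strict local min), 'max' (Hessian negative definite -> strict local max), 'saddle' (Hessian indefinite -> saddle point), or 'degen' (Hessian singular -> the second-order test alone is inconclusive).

Compute the Hessian H = grad^2 f:
  H = [[-2, 0], [0, 1]]
Verify stationarity: grad f(x*) = H x* + g = (0, 0).
Eigenvalues of H: -2, 1.
Eigenvalues have mixed signs, so H is indefinite -> x* is a saddle point.

saddle
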